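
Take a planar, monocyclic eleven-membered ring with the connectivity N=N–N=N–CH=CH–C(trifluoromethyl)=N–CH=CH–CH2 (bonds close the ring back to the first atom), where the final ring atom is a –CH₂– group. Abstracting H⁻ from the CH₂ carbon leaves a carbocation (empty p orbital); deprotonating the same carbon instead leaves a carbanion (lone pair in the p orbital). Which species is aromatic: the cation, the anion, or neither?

In both ions every ring atom is sp² and contributes a p orbital, so both rings are fully conjugated.
Cation: 5 × 2 + 0 = 10 π electrons → 4(2)+2, aromatic.
Anion: 5 × 2 + 2 = 12 π electrons → 4(3), antiaromatic.

The cation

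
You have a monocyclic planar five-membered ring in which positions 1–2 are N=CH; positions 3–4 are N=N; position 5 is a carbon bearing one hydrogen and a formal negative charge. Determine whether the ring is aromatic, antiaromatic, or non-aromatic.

Aromatic

All ring atoms are sp² and supply a p orbital to the ring (each doubly-bonded ring atom is sp² with one p-orbital electron; each =N– nitrogen is pyridine-type (lone pair in the sp² plane, one electron in the p orbital); the carbanion's lone pair occupies the p orbital); the conjugation is uninterrupted.
π-electron count: 2 × 2 = 4 from the double-bond units + 2 from the CH(-) atom = 6.
Since 6 = 4·1 + 2, the ring meets the 4n+2 criterion.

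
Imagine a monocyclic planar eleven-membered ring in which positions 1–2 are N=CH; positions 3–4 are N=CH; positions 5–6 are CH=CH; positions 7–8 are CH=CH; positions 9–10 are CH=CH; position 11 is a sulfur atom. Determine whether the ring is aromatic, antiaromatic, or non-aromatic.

Antiaromatic

Every ring atom contributes a p orbital perpendicular to the ring (the double-bond atoms are sp², each contributing one p electron; each sp² =N– keeps its lone pair in-plane and puts one electron into the π system; the sulfur donates one lone pair from its p orbital), so the π system is cyclic and fully conjugated.
π-electron count: 5 × 2 = 10 from the double-bond units + 2 from the S atom = 12.
A 4n π count (12, n = 3) in a planar conjugated ring means antiaromatic.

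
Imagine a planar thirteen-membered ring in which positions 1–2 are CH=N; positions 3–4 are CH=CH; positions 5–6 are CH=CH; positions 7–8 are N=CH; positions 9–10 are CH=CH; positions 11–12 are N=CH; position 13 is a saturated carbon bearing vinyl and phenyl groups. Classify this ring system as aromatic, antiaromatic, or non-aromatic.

The C(vinyl)(phenyl) position has four σ bonds — that saturated carbon is sp³ and has no p orbital in the ring π system — so the cyclic conjugation is interrupted.
Hückel's rule only applies to fully conjugated rings, so this one is simply non-aromatic.

Non-aromatic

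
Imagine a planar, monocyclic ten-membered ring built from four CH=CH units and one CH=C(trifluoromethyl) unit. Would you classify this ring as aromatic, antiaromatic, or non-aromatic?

Aromatic

All ring atoms are sp² and supply a p orbital to the ring (the double-bond atoms are sp², each contributing one p electron); the conjugation is uninterrupted.
Tallying contributions gives 5 × 2 = 10 from the 5 double-bond units.
That gives a 4n+2 count (10, n = 2).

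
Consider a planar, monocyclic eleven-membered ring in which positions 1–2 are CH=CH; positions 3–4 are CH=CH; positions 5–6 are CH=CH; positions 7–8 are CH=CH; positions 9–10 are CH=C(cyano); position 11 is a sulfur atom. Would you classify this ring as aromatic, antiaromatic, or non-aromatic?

Antiaromatic

All ring atoms are sp² and supply a p orbital to the ring (every atom in a ring double bond is sp² and brings one electron to the p orbital; the sulfur donates one lone pair from its p orbital); the conjugation is uninterrupted.
Counting π electrons: 5 × 2 = 10 from the double-bond units + 2 from the S atom = 12.
12 is a 4n count (n = 3), so the planar conjugated ring is antiaromatic.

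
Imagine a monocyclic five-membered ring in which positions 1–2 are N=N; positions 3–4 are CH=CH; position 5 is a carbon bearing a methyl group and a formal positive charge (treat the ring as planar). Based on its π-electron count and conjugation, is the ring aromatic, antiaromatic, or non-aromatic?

The p orbitals form a continuous loop: the double-bond atoms are sp², each contributing one p electron; each =N– nitrogen is pyridine-type (lone pair in the sp² plane, one electron in the p orbital); the carbocation has an empty p orbital. The ring is fully conjugated.
π-electron count: 2 × 2 = 4 from the double-bond units + 0 from the C(methyl)(+) atom = 4.
With 4 = 4·1 π electrons, Hückel's rule classifies the planar ring as antiaromatic.

Antiaromatic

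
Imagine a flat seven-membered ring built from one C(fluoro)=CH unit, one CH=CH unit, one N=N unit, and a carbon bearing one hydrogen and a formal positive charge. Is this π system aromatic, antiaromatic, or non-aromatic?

The p orbitals form a continuous loop: each doubly-bonded ring atom is sp² with one p-orbital electron; each sp² =N– keeps its lone pair in-plane and puts one electron into the π system; the carbocation has an empty p orbital. The ring is fully conjugated.
π-electron count: 3 × 2 = 6 from the double-bond units + 0 from the CH(+) atom = 6.
That gives a 4n+2 count (6, n = 1).

Aromatic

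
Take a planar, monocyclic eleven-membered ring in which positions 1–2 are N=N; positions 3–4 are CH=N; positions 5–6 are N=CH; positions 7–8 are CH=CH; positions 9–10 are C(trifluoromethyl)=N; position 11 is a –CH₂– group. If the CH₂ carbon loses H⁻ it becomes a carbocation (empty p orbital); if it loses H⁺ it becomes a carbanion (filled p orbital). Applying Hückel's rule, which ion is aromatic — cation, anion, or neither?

Once that carbon is sp², every ring atom has a p orbital and both ions are fully conjugated.
Cation: 5 × 2 + 0 = 10 π electrons → 4(2)+2, aromatic.
Anion: 5 × 2 + 2 = 12 π electrons → 4(3), antiaromatic.

The cation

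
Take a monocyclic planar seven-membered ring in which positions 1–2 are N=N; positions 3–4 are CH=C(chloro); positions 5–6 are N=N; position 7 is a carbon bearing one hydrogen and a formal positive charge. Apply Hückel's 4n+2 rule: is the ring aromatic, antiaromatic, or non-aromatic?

Check conjugation: every atom in a ring double bond is sp² and brings one electron to the p orbital; the doubly-bonded nitrogens are pyridine-type — their lone pairs lie in the ring plane, leaving one electron in the p orbital; the carbocation has an empty p orbital — every position has a p orbital, so the cyclic π system is continuous.
Counting π electrons: 3 × 2 = 6 from the double-bond units + 0 from the CH(+) atom = 6.
Since 6 = 4·1 + 2, the ring meets the 4n+2 criterion.

Aromatic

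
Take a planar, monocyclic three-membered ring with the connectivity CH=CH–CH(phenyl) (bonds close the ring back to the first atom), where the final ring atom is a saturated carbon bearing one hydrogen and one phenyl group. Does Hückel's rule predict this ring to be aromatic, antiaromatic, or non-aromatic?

Because that saturated carbon is sp³ and has no p orbital in the ring π system at the CH(phenyl) position, the π system cannot extend all the way around the ring.
Without a continuous loop of overlapping p orbitals the Hückel electron count never comes into play.

Non-aromatic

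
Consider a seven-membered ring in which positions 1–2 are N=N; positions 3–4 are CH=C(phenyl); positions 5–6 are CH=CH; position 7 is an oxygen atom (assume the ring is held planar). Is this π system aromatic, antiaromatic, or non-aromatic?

Antiaromatic

Check conjugation: the double-bond atoms are sp², each contributing one p electron; the doubly-bonded nitrogens are pyridine-type — their lone pairs lie in the ring plane, leaving one electron in the p orbital; the oxygen donates one lone pair from its p orbital — every position has a p orbital, so the cyclic π system is continuous.
π-electron count: 3 × 2 = 6 from the double-bond units + 2 from the O atom = 8.
8 = 4(2); a planar, fully conjugated 4n system is antiaromatic.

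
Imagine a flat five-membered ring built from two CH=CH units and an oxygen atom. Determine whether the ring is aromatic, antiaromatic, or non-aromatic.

The p orbitals form a continuous loop: the double-bond atoms are sp², each contributing one p electron; the oxygen donates one lone pair from its p orbital. The ring is fully conjugated.
π-electron count: 2 × 2 = 4 from the double-bond units + 2 from the O atom = 6.
Since 6 = 4·1 + 2, the ring meets the 4n+2 criterion.

Aromatic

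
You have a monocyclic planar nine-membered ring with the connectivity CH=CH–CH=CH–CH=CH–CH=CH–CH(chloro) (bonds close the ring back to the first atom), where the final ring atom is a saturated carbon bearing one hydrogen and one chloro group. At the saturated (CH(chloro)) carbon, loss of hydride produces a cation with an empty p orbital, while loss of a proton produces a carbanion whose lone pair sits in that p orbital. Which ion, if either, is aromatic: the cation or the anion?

The anion

Once that carbon is sp², every ring atom has a p orbital and both ions are fully conjugated.
Cation: 4 × 2 + 0 = 8 π electrons → 4(2), antiaromatic.
Anion: 4 × 2 + 2 = 10 π electrons → 4(2)+2, aromatic.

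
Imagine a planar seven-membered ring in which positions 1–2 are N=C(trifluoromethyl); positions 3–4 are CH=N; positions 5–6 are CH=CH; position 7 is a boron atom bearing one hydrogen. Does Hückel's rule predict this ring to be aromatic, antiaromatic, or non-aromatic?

All ring atoms are sp² and supply a p orbital to the ring (the double-bond atoms are sp², each contributing one p electron; each =N– nitrogen is pyridine-type (lone pair in the sp² plane, one electron in the p orbital); the boron has an empty p orbital); the conjugation is uninterrupted.
Tallying contributions gives 3 × 2 = 6 from the double-bond units + 0 from the BH atom = 6.
Since 6 = 4·1 + 2, the ring meets the 4n+2 criterion.

Aromatic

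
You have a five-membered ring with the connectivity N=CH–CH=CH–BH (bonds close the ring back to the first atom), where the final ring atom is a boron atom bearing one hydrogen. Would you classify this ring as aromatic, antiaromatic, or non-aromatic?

Antiaromatic

All ring atoms are sp² and supply a p orbital to the ring (every atom in a ring double bond is sp² and brings one electron to the p orbital; each =N– nitrogen is pyridine-type (lone pair in the sp² plane, one electron in the p orbital); the boron has an empty p orbital); the conjugation is uninterrupted.
Adding the contributions, 2 × 2 = 4 from the double-bond units + 0 from the BH atom = 4.
4 = 4(1); a planar, fully conjugated 4n system is antiaromatic.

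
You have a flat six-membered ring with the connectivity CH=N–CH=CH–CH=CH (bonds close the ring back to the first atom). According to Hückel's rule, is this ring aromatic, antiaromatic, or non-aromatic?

Aromatic

All ring atoms are sp² and supply a p orbital to the ring (the double-bond atoms are sp², each contributing one p electron; each sp² =N– keeps its lone pair in-plane and puts one electron into the π system); the conjugation is uninterrupted.
π-electron count: 3 × 2 = 6 from the 3 double-bond units.
With 6 π electrons (n = 1), the Hückel 4n+2 condition holds.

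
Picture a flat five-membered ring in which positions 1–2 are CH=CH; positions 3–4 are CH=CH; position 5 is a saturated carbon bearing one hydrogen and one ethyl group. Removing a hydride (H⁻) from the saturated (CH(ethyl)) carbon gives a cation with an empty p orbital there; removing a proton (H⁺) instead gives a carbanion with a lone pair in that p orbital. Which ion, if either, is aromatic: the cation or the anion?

In either ion the ring is fully conjugated: every atom, including the new sp² carbon, supplies a p orbital.
Cation: 2 × 2 + 0 = 4 π electrons → 4(1), antiaromatic.
Anion: 2 × 2 + 2 = 6 π electrons → 4(1)+2, aromatic.

The anion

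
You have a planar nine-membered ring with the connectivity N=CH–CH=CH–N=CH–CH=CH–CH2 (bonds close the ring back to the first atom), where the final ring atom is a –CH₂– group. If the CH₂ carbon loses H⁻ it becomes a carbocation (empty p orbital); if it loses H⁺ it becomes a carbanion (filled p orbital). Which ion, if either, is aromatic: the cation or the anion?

The anion

In both ions every ring atom is sp² and contributes a p orbital, so both rings are fully conjugated.
Cation: 4 × 2 + 0 = 8 π electrons → 4(2), antiaromatic.
Anion: 4 × 2 + 2 = 10 π electrons → 4(2)+2, aromatic.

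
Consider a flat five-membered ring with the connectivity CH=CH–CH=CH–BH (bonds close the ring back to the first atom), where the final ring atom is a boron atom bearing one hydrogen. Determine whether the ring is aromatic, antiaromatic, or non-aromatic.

Antiaromatic

All ring atoms are sp² and supply a p orbital to the ring (each doubly-bonded ring atom is sp² with one p-orbital electron; the boron has an empty p orbital); the conjugation is uninterrupted.
π-electron count: 2 × 2 = 4 from the double-bond units + 0 from the BH atom = 4.
4 = 4(1); a planar, fully conjugated 4n system is antiaromatic.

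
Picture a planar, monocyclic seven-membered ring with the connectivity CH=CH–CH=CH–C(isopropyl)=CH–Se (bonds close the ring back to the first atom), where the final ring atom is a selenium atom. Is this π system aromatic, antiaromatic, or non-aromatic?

All ring atoms are sp² and supply a p orbital to the ring (each doubly-bonded ring atom is sp² with one p-orbital electron; the selenium donates one lone pair from its p orbital); the conjugation is uninterrupted.
Counting π electrons: 3 × 2 = 6 from the double-bond units + 2 from the Se atom = 8.
8 = 4(2); a planar, fully conjugated 4n system is antiaromatic.

Antiaromatic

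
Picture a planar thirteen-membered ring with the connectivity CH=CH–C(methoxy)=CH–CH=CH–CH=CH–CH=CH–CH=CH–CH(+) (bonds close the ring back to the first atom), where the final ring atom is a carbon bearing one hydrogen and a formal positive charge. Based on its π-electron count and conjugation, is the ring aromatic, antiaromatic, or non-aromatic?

Antiaromatic

Every ring atom contributes a p orbital perpendicular to the ring (each doubly-bonded ring atom is sp² with one p-orbital electron; the carbocation has an empty p orbital), so the π system is cyclic and fully conjugated.
Counting π electrons: 6 × 2 = 12 from the double-bond units + 0 from the CH(+) atom = 12.
With 12 = 4·3 π electrons, Hückel's rule classifies the planar ring as antiaromatic.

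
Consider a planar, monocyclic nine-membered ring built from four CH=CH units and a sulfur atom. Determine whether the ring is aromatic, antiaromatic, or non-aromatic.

The p orbitals form a continuous loop: each doubly-bonded ring atom is sp² with one p-orbital electron; the sulfur donates one lone pair from its p orbital. The ring is fully conjugated.
π-electron count: 4 × 2 = 8 from the double-bond units + 2 from the S atom = 10.
With 10 π electrons (n = 2), the Hückel 4n+2 condition holds.

Aromatic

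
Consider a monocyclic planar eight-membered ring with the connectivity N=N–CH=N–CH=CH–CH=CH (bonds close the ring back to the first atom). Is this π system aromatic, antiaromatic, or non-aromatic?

All ring atoms are sp² and supply a p orbital to the ring (the double-bond atoms are sp², each contributing one p electron; the doubly-bonded nitrogens are pyridine-type — their lone pairs lie in the ring plane, leaving one electron in the p orbital); the conjugation is uninterrupted.
Adding the contributions, 4 × 2 = 8 from the 4 double-bond units.
With 8 = 4·2 π electrons, Hückel's rule classifies the planar ring as antiaromatic.

Antiaromatic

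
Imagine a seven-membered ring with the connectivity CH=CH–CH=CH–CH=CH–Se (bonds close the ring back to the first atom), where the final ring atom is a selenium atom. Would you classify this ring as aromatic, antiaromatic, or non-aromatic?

The p orbitals form a continuous loop: every atom in a ring double bond is sp² and brings one electron to the p orbital; the selenium donates one lone pair from its p orbital. The ring is fully conjugated.
Adding the contributions, 3 × 2 = 6 from the double-bond units + 2 from the Se atom = 8.
A 4n π count (8, n = 2) in a planar conjugated ring means antiaromatic.

Antiaromatic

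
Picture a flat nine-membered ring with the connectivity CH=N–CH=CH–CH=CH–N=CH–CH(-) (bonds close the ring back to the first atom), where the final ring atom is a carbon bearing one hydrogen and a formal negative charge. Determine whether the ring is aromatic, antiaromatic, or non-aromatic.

Aromatic

All ring atoms are sp² and supply a p orbital to the ring (each doubly-bonded ring atom is sp² with one p-orbital electron; the doubly-bonded nitrogens are pyridine-type — their lone pairs lie in the ring plane, leaving one electron in the p orbital; the carbanion's lone pair occupies the p orbital); the conjugation is uninterrupted.
Adding the contributions, 4 × 2 = 8 from the double-bond units + 2 from the CH(-) atom = 10.
Since 10 = 4·2 + 2, the ring meets the 4n+2 criterion.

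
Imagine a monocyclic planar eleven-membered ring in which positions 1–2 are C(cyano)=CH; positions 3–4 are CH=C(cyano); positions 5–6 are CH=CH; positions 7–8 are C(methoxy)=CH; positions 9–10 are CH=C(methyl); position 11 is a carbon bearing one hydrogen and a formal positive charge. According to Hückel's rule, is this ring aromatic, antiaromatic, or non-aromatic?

Aromatic

Every ring atom contributes a p orbital perpendicular to the ring (each doubly-bonded ring atom is sp² with one p-orbital electron; the carbocation has an empty p orbital), so the π system is cyclic and fully conjugated.
Tallying contributions gives 5 × 2 = 10 from the double-bond units + 0 from the CH(+) atom = 10.
Since 10 = 4·2 + 2, the ring meets the 4n+2 criterion.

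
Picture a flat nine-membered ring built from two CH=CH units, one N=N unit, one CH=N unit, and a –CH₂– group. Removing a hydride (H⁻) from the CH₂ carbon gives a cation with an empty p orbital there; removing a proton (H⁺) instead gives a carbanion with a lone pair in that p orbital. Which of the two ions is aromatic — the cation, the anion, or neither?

In both ions every ring atom is sp² and contributes a p orbital, so both rings are fully conjugated.
Cation: 4 × 2 + 0 = 8 π electrons → 4(2), antiaromatic.
Anion: 4 × 2 + 2 = 10 π electrons → 4(2)+2, aromatic.

The anion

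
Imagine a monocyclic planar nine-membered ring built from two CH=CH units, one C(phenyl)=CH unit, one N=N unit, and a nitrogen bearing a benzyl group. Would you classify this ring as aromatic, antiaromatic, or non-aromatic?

Aromatic

All ring atoms are sp² and supply a p orbital to the ring (the double-bond atoms are sp², each contributing one p electron; the doubly-bonded nitrogens are pyridine-type — their lone pairs lie in the ring plane, leaving one electron in the p orbital; the pyrrole-type nitrogen donates its lone pair from the p orbital); the conjugation is uninterrupted.
Tallying contributions gives 4 × 2 = 8 from the double-bond units + 2 from the N(benzyl) atom = 10.
Since 10 = 4·2 + 2, the ring meets the 4n+2 criterion.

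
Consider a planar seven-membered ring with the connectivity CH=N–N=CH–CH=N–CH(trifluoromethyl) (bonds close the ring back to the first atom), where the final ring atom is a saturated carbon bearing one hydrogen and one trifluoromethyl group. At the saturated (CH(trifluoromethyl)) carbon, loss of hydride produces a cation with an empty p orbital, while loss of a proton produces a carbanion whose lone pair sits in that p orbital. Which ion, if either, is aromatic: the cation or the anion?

The cation

In either ion the ring is fully conjugated: every atom, including the new sp² carbon, supplies a p orbital.
Cation: 3 × 2 + 0 = 6 π electrons → 4(1)+2, aromatic.
Anion: 3 × 2 + 2 = 8 π electrons → 4(2), antiaromatic.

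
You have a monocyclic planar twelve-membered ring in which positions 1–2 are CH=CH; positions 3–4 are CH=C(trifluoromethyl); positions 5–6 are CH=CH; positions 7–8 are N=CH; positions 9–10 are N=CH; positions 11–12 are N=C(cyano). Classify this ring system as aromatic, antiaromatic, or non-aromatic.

The p orbitals form a continuous loop: the double-bond atoms are sp², each contributing one p electron; each =N– nitrogen is pyridine-type (lone pair in the sp² plane, one electron in the p orbital). The ring is fully conjugated.
π-electron count: 6 × 2 = 12 from the 6 double-bond units.
12 is a 4n count (n = 3), so the planar conjugated ring is antiaromatic.

Antiaromatic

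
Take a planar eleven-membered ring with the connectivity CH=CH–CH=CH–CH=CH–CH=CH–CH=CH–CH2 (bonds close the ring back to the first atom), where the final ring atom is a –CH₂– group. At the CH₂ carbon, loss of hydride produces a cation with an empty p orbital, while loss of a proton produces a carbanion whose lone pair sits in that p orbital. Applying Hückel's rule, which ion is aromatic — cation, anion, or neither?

Both ions have a continuous loop of p orbitals — each ring atom is sp².
Cation: 5 × 2 + 0 = 10 π electrons → 4(2)+2, aromatic.
Anion: 5 × 2 + 2 = 12 π electrons → 4(3), antiaromatic.

The cation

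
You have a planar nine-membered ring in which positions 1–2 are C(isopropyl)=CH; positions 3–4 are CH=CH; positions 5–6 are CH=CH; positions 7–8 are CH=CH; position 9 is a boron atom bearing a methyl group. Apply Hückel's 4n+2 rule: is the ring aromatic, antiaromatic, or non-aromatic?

Antiaromatic

Every ring atom contributes a p orbital perpendicular to the ring (each doubly-bonded ring atom is sp² with one p-orbital electron; the boron has an empty p orbital), so the π system is cyclic and fully conjugated.
Counting π electrons: 4 × 2 = 8 from the double-bond units + 0 from the B(methyl) atom = 8.
A 4n π count (8, n = 2) in a planar conjugated ring means antiaromatic.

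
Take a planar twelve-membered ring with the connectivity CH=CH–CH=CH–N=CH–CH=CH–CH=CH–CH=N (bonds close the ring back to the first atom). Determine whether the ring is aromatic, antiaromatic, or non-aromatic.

The p orbitals form a continuous loop: each doubly-bonded ring atom is sp² with one p-orbital electron; each sp² =N– keeps its lone pair in-plane and puts one electron into the π system. The ring is fully conjugated.
Counting π electrons: 6 × 2 = 12 from the 6 double-bond units.
With 12 = 4·3 π electrons, Hückel's rule classifies the planar ring as antiaromatic.

Antiaromatic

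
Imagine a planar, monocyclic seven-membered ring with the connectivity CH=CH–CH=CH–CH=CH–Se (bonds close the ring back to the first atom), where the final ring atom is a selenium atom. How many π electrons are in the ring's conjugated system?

All ring atoms are sp² and supply a p orbital to the ring (every atom in a ring double bond is sp² and brings one electron to the p orbital; the selenium donates one lone pair from its p orbital); the conjugation is uninterrupted.
Counting π electrons: 3 × 2 = 6 from the double-bond units + 2 from the Se atom = 8.

8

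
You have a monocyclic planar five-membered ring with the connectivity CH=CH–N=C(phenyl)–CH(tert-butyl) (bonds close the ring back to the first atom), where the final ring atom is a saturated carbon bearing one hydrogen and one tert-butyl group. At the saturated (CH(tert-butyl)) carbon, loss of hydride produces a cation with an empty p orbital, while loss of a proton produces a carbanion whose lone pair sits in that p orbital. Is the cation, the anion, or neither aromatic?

In either ion the ring is fully conjugated: every atom, including the new sp² carbon, supplies a p orbital.
Cation: 2 × 2 + 0 = 4 π electrons → 4(1), antiaromatic.
Anion: 2 × 2 + 2 = 6 π electrons → 4(1)+2, aromatic.

The anion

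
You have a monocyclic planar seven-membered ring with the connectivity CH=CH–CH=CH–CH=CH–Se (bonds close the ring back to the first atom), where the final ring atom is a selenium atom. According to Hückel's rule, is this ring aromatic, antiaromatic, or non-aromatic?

Antiaromatic

The p orbitals form a continuous loop: every atom in a ring double bond is sp² and brings one electron to the p orbital; the selenium donates one lone pair from its p orbital. The ring is fully conjugated.
Adding the contributions, 3 × 2 = 6 from the double-bond units + 2 from the Se atom = 8.
A 4n π count (8, n = 2) in a planar conjugated ring means antiaromatic.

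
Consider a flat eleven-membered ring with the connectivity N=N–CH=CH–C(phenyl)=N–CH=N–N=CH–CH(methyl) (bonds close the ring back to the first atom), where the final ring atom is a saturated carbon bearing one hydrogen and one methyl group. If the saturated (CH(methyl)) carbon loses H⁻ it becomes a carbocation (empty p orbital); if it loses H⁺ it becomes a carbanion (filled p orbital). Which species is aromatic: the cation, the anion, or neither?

The cation

Once that carbon is sp², every ring atom has a p orbital and both ions are fully conjugated.
Cation: 5 × 2 + 0 = 10 π electrons → 4(2)+2, aromatic.
Anion: 5 × 2 + 2 = 12 π electrons → 4(3), antiaromatic.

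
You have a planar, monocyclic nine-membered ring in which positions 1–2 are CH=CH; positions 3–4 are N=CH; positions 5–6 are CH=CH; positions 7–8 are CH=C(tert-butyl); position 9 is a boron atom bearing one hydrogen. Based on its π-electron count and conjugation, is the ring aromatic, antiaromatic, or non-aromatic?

Antiaromatic

The p orbitals form a continuous loop: each doubly-bonded ring atom is sp² with one p-orbital electron; each =N– nitrogen is pyridine-type (lone pair in the sp² plane, one electron in the p orbital); the boron has an empty p orbital. The ring is fully conjugated.
Adding the contributions, 4 × 2 = 8 from the double-bond units + 0 from the BH atom = 8.
8 = 4(2); a planar, fully conjugated 4n system is antiaromatic.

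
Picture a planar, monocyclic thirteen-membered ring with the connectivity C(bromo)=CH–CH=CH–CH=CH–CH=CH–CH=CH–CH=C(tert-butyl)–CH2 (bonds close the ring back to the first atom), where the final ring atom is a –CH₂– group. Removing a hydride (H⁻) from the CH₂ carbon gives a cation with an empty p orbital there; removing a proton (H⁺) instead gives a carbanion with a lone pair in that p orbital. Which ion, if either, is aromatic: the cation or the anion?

The anion

In both ions every ring atom is sp² and contributes a p orbital, so both rings are fully conjugated.
Cation: 6 × 2 + 0 = 12 π electrons → 4(3), antiaromatic.
Anion: 6 × 2 + 2 = 14 π electrons → 4(3)+2, aromatic.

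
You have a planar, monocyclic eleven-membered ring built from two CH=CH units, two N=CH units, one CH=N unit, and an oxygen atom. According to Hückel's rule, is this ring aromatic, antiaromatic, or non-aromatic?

Antiaromatic

Check conjugation: the double-bond atoms are sp², each contributing one p electron; the doubly-bonded nitrogens are pyridine-type — their lone pairs lie in the ring plane, leaving one electron in the p orbital; the oxygen donates one lone pair from its p orbital — every position has a p orbital, so the cyclic π system is continuous.
Counting π electrons: 5 × 2 = 10 from the double-bond units + 2 from the O atom = 12.
12 is a 4n count (n = 3), so the planar conjugated ring is antiaromatic.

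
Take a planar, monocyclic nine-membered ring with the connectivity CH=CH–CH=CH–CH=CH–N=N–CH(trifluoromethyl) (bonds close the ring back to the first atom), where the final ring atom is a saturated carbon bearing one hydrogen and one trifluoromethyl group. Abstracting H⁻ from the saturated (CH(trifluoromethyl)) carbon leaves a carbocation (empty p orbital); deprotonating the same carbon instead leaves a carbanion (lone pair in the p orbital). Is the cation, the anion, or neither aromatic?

Both ions have a continuous loop of p orbitals — each ring atom is sp².
Cation: 4 × 2 + 0 = 8 π electrons → 4(2), antiaromatic.
Anion: 4 × 2 + 2 = 10 π electrons → 4(2)+2, aromatic.

The anion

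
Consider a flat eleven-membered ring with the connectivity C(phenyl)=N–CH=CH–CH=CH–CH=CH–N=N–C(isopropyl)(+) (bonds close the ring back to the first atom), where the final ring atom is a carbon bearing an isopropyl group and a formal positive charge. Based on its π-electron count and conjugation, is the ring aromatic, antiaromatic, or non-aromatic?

Aromatic

Every ring atom contributes a p orbital perpendicular to the ring (each doubly-bonded ring atom is sp² with one p-orbital electron; the doubly-bonded nitrogens are pyridine-type — their lone pairs lie in the ring plane, leaving one electron in the p orbital; the carbocation has an empty p orbital), so the π system is cyclic and fully conjugated.
Tallying contributions gives 5 × 2 = 10 from the double-bond units + 0 from the C(isopropyl)(+) atom = 10.
With 10 π electrons (n = 2), the Hückel 4n+2 condition holds.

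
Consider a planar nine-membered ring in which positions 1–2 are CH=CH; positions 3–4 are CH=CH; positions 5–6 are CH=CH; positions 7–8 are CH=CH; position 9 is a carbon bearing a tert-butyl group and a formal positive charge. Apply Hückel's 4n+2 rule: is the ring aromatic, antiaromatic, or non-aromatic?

Antiaromatic

Check conjugation: the double-bond atoms are sp², each contributing one p electron; the carbocation has an empty p orbital — every position has a p orbital, so the cyclic π system is continuous.
π-electron count: 4 × 2 = 8 from the double-bond units + 0 from the C(tert-butyl)(+) atom = 8.
A 4n π count (8, n = 2) in a planar conjugated ring means antiaromatic.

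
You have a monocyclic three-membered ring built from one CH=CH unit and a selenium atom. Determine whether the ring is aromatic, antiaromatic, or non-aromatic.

The p orbitals form a continuous loop: every atom in a ring double bond is sp² and brings one electron to the p orbital; the selenium donates one lone pair from its p orbital. The ring is fully conjugated.
Counting π electrons: 1 × 2 = 2 from the double-bond unit + 2 from the Se atom = 4.
4 = 4(1); a planar, fully conjugated 4n system is antiaromatic.

Antiaromatic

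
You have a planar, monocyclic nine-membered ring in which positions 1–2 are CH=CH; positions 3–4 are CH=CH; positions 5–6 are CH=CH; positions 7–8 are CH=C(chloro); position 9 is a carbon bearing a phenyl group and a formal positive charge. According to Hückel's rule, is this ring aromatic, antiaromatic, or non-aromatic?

Antiaromatic

All ring atoms are sp² and supply a p orbital to the ring (the double-bond atoms are sp², each contributing one p electron; the carbocation has an empty p orbital); the conjugation is uninterrupted.
π-electron count: 4 × 2 = 8 from the double-bond units + 0 from the C(phenyl)(+) atom = 8.
With 8 = 4·2 π electrons, Hückel's rule classifies the planar ring as antiaromatic.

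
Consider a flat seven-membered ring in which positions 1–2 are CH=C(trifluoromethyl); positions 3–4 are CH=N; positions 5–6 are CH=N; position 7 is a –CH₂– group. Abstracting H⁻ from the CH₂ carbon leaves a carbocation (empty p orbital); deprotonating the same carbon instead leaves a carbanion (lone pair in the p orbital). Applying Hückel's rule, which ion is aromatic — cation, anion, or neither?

The cation

Once that carbon is sp², every ring atom has a p orbital and both ions are fully conjugated.
Cation: 3 × 2 + 0 = 6 π electrons → 4(1)+2, aromatic.
Anion: 3 × 2 + 2 = 8 π electrons → 4(2), antiaromatic.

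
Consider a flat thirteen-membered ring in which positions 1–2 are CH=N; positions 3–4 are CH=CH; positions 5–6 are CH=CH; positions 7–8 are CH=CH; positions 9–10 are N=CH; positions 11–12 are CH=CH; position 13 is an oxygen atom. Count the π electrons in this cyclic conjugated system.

Check conjugation: every atom in a ring double bond is sp² and brings one electron to the p orbital; each =N– nitrogen is pyridine-type (lone pair in the sp² plane, one electron in the p orbital); the oxygen donates one lone pair from its p orbital — every position has a p orbital, so the cyclic π system is continuous.
Adding the contributions, 6 × 2 = 12 from the double-bond units + 2 from the O atom = 14.

14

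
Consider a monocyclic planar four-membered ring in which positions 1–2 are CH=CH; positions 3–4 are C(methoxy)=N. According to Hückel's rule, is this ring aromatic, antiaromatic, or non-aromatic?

Antiaromatic

Every ring atom contributes a p orbital perpendicular to the ring (every atom in a ring double bond is sp² and brings one electron to the p orbital; the doubly-bonded nitrogens are pyridine-type — their lone pairs lie in the ring plane, leaving one electron in the p orbital), so the π system is cyclic and fully conjugated.
π-electron count: 2 × 2 = 4 from the 2 double-bond units.
With 4 = 4·1 π electrons, Hückel's rule classifies the planar ring as antiaromatic.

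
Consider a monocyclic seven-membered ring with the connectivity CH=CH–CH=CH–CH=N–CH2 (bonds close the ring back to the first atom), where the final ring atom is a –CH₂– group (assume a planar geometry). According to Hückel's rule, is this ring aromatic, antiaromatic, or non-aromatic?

Non-aromatic

The CH2 carbon is saturated: the tetrahedral CH₂ carbon is sp³ and has no p orbital in the ring π system. Conjugation is not continuous around the ring.
A ring that is not fully conjugated cannot be aromatic or antiaromatic regardless of its π-electron count.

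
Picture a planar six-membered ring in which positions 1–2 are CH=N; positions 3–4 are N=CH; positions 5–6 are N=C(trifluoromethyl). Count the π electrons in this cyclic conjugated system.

All ring atoms are sp² and supply a p orbital to the ring (the double-bond atoms are sp², each contributing one p electron; the doubly-bonded nitrogens are pyridine-type — their lone pairs lie in the ring plane, leaving one electron in the p orbital); the conjugation is uninterrupted.
π-electron count: 3 × 2 = 6 from the 3 double-bond units.

6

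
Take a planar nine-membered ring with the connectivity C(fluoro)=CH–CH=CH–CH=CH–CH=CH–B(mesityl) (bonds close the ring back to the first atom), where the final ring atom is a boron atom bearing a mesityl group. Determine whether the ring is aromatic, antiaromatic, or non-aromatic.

Antiaromatic

The p orbitals form a continuous loop: the double-bond atoms are sp², each contributing one p electron; the boron has an empty p orbital. The ring is fully conjugated.
Counting π electrons: 4 × 2 = 8 from the double-bond units + 0 from the B(mesityl) atom = 8.
A 4n π count (8, n = 2) in a planar conjugated ring means antiaromatic.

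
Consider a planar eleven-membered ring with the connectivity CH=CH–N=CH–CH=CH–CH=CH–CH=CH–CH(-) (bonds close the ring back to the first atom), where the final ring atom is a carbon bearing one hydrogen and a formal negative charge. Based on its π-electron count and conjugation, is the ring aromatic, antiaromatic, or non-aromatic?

Every ring atom contributes a p orbital perpendicular to the ring (every atom in a ring double bond is sp² and brings one electron to the p orbital; the doubly-bonded nitrogens are pyridine-type — their lone pairs lie in the ring plane, leaving one electron in the p orbital; the carbanion's lone pair occupies the p orbital), so the π system is cyclic and fully conjugated.
Tallying contributions gives 5 × 2 = 10 from the double-bond units + 2 from the CH(-) atom = 12.
With 12 = 4·3 π electrons, Hückel's rule classifies the planar ring as antiaromatic.

Antiaromatic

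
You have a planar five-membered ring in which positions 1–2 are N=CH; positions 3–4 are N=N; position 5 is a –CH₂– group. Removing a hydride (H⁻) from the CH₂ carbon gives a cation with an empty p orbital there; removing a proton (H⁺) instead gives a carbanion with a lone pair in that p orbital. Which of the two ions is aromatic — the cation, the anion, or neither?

In both ions every ring atom is sp² and contributes a p orbital, so both rings are fully conjugated.
Cation: 2 × 2 + 0 = 4 π electrons → 4(1), antiaromatic.
Anion: 2 × 2 + 2 = 6 π electrons → 4(1)+2, aromatic.

The anion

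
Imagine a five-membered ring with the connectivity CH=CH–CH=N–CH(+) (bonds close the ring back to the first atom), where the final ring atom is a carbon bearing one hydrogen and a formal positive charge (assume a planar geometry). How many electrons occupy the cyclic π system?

Every ring atom contributes a p orbital perpendicular to the ring (each doubly-bonded ring atom is sp² with one p-orbital electron; each =N– nitrogen is pyridine-type (lone pair in the sp² plane, one electron in the p orbital); the carbocation has an empty p orbital), so the π system is cyclic and fully conjugated.
Counting π electrons: 2 × 2 = 4 from the double-bond units + 0 from the CH(+) atom = 4.

4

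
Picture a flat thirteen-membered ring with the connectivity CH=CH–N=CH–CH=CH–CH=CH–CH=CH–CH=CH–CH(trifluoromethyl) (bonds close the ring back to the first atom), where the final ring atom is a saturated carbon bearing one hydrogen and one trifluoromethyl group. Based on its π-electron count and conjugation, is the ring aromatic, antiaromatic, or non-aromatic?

At the CH(trifluoromethyl) position, that saturated carbon is sp³ and has no p orbital in the ring π system; the ring's p-orbital overlap is broken there.
Without a continuous loop of overlapping p orbitals the Hückel electron count never comes into play.

Non-aromatic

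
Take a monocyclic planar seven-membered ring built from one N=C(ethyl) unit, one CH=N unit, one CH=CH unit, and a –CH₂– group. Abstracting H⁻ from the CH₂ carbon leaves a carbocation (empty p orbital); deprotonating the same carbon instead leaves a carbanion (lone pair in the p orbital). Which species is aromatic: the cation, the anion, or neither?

The cation

Once that carbon is sp², every ring atom has a p orbital and both ions are fully conjugated.
Cation: 3 × 2 + 0 = 6 π electrons → 4(1)+2, aromatic.
Anion: 3 × 2 + 2 = 8 π electrons → 4(2), antiaromatic.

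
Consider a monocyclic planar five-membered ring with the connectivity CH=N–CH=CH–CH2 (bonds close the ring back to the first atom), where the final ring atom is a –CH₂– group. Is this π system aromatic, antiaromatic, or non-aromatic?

Non-aromatic

Because the tetrahedral CH₂ carbon is sp³ and has no p orbital in the ring π system at the CH2 position, the π system cannot extend all the way around the ring.
Hückel's rule only applies to fully conjugated rings, so this one is simply non-aromatic.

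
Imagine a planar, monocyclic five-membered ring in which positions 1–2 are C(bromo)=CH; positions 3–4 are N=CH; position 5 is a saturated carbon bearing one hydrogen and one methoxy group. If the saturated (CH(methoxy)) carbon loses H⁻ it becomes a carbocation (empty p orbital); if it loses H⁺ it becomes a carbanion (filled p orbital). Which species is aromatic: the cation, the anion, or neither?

The anion

Once that carbon is sp², every ring atom has a p orbital and both ions are fully conjugated.
Cation: 2 × 2 + 0 = 4 π electrons → 4(1), antiaromatic.
Anion: 2 × 2 + 2 = 6 π electrons → 4(1)+2, aromatic.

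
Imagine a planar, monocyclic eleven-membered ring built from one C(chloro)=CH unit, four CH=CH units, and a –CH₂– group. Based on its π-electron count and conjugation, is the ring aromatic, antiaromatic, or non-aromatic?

Non-aromatic

Because the tetrahedral CH₂ carbon is sp³ and has no p orbital in the ring π system at the CH2 position, the π system cannot extend all the way around the ring.
A ring that is not fully conjugated cannot be aromatic or antiaromatic regardless of its π-electron count.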